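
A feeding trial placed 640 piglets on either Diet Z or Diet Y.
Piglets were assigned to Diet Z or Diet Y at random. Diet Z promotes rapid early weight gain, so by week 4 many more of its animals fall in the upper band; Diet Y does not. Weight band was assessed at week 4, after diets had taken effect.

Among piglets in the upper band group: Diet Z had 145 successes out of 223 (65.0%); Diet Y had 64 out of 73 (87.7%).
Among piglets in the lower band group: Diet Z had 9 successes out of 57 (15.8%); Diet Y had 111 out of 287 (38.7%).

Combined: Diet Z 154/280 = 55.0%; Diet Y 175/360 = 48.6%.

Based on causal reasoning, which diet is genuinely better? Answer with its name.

Diet Z

Within every week-4 weight band level Diet Y has the higher rate, yet pooled Diet Z does — Simpson's reversal.
Week-4 weight band lies on the pathway diet → week-4 weight band → outcome, so adjusting for it blocks the indirect effect. For the total causal effect of diet, use the unadjusted pooled rates.
Pooled: Diet Z 55.0% vs Diet Y 48.6%; Diet Z is higher overall.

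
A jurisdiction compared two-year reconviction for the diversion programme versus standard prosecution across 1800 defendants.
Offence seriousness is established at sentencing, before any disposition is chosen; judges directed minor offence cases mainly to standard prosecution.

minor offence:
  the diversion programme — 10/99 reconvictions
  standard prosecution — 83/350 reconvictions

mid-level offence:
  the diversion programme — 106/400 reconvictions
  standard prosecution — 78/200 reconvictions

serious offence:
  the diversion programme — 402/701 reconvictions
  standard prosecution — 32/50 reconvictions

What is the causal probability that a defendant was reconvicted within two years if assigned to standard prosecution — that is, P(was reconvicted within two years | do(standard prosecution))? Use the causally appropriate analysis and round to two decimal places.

Within every offence seriousness level the diversion programme has the lower rate, yet pooled standard prosecution does — Simpson's reversal.
Nothing the disposition does changes offence seriousness; the imbalance is an allocation artefact. With offence seriousness also predicting the outcome, the pooled figure is confounded, and the within-stratum comparison is the causal one.
Standardising standard prosecution to the population offence seriousness mix: 0.249·83/350 + 0.333·78/200 + 0.417·32/50 = 0.456.

0.46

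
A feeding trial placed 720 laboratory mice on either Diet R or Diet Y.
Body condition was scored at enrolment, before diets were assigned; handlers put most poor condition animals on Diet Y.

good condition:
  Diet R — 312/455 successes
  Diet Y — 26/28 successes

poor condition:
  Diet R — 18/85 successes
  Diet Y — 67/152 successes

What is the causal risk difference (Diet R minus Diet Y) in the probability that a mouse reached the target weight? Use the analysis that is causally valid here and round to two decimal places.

Starting body condition differs across diets for reasons unrelated to any effect of the diet itself, and it separately predicts the outcome — a classic confounder. We must compare within starting body condition levels.
Adjusting over the population distribution of starting body condition: 0.671·(0.686−0.929) + 0.329·(0.212−0.441) = -0.238.

-0.24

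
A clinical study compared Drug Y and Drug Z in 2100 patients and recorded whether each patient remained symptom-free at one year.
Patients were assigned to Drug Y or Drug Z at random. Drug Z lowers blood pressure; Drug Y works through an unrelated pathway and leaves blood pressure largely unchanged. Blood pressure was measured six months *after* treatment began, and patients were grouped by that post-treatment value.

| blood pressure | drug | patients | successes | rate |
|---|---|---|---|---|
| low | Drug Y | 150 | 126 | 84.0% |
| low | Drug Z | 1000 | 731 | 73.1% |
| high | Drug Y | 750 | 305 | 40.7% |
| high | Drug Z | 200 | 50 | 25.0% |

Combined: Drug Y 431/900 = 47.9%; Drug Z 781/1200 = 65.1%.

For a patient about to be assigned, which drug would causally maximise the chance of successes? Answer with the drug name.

Drug Z

Drug Y is higher inside every blood pressure stratum but Drug Z is higher in aggregate. Whether to stratify depends on how blood pressure relates to the drug.
Blood pressure here is a post-treatment variable shaped by the drug; conditioning on it would introduce bias rather than remove it. The overall comparison is the causal one.
Pooled: Drug Y 47.9% vs Drug Z 65.1%; Drug Z is higher overall.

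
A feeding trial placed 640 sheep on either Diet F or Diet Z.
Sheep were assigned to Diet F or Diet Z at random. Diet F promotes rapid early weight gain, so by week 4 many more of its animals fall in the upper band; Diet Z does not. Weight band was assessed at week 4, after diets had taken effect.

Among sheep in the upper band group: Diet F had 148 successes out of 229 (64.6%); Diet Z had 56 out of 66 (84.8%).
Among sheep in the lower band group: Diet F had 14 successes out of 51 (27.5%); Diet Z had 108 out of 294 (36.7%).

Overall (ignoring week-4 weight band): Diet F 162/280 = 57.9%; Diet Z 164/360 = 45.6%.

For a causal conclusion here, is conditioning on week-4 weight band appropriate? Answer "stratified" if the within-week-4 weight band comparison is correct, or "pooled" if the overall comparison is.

pooled

Within every week-4 weight band level Diet Z has the higher rate, yet pooled Diet F does — Simpson's reversal.
Stratifying would compare diets among sheep the diets themselves sorted into week-4 weight band groups — a form of selection on an intermediate. The unconditioned pooled rates give the total causal effect.
Pooled: Diet F 57.9% vs Diet Z 45.6%; Diet F is higher overall.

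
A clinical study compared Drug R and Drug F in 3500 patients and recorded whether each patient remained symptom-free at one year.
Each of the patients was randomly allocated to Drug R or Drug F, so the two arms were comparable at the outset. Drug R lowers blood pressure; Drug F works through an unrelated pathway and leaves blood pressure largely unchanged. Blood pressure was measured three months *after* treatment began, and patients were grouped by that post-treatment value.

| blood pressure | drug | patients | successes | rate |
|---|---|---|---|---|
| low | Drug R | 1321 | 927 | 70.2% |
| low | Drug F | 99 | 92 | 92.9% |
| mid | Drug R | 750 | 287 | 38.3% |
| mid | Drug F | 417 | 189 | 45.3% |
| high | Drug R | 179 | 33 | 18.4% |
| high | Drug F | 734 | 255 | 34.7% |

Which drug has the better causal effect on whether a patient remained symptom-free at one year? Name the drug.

Drug R

The blood pressure-specific comparison favours Drug F throughout, but the pooled figures favour Drug R. The question is whether to condition on blood pressure.
Blood pressure here is a post-treatment variable shaped by the drug; conditioning on it would introduce bias rather than remove it. The overall comparison is the causal one.
Pooled: Drug R 55.4% vs Drug F 42.9%; Drug R is higher overall.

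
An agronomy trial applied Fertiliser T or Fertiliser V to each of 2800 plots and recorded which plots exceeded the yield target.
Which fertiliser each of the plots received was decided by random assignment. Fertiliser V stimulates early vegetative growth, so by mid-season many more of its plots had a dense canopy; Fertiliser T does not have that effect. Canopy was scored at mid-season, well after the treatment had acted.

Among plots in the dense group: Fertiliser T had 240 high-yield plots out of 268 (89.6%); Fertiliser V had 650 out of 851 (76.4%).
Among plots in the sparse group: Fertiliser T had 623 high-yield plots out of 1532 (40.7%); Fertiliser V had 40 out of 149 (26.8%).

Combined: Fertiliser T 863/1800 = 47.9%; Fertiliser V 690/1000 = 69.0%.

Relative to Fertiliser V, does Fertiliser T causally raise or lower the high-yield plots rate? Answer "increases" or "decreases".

Mid-season canopy is recorded after the fertiliser and is itself shifted by it — it sits on the causal path from fertiliser to outcome. Conditioning on a mediator would strip out part of the effect we want; the pooled comparison gives the total causal effect.
Pooled: Fertiliser T 47.9% vs Fertiliser V 69.0%; Fertiliser V is higher overall.

decreases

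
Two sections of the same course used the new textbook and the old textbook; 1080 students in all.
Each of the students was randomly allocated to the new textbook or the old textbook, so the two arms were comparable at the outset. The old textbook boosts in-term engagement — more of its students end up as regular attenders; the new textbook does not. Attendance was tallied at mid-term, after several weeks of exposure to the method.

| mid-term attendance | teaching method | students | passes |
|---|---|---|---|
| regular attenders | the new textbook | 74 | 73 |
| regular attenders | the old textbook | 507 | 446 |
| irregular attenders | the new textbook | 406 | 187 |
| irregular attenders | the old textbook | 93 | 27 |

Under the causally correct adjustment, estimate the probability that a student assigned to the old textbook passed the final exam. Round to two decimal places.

Mid-term attendance is recorded after the teaching method and is itself shifted by it — it sits on the causal path from teaching method to outcome. Conditioning on a mediator would strip out part of the effect we want; the pooled comparison gives the total causal effect.
So P(outcome | do(the old textbook)) is just the pooled rate for the old textbook: 473/600 = 0.788.

0.79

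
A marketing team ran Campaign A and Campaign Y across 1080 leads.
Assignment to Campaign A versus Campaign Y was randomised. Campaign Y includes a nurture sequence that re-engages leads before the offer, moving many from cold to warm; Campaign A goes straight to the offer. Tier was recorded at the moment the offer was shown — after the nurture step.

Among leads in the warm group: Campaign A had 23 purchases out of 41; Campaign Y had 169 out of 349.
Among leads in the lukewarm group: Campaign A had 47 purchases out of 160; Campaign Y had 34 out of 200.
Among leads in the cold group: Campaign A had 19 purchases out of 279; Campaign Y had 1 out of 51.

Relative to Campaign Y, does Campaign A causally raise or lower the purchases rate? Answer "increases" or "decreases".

Within every engagement tier level Campaign A has the higher rate, yet pooled Campaign Y does — Simpson's reversal.
Engagement tier here is a post-treatment variable shaped by the campaign; conditioning on it would introduce bias rather than remove it. The overall comparison is the causal one.
Pooled: Campaign A 18.5% vs Campaign Y 34.0%; Campaign Y is higher overall.

decreases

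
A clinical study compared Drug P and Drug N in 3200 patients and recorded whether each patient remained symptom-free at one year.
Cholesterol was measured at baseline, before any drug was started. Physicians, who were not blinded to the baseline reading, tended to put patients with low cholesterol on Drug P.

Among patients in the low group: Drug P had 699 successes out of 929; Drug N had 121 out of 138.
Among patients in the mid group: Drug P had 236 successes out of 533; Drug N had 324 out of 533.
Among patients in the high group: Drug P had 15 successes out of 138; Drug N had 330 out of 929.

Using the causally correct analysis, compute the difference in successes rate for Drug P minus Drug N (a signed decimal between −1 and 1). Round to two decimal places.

-0.18

Nothing the drug does changes cholesterol; the imbalance is an allocation artefact. With cholesterol also predicting the outcome, the pooled figure is confounded, and the within-stratum comparison is the causal one.
Adjusting over the population distribution of cholesterol: 0.333·(0.752−0.877) + 0.333·(0.443−0.608) + 0.333·(0.109−0.355) = -0.179.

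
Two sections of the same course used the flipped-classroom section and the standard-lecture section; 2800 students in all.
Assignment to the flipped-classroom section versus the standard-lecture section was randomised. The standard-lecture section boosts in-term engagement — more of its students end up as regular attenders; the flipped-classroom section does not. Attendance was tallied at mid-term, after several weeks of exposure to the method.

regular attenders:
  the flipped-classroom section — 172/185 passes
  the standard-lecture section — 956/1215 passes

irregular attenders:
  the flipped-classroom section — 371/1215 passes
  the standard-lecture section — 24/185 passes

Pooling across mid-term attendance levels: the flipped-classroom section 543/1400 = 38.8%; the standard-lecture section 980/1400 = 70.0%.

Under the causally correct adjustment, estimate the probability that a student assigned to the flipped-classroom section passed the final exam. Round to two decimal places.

The mid-term attendance-specific comparison favours the flipped-classroom section throughout, but the pooled figures favour the standard-lecture section. The question is whether to condition on mid-term attendance.
Mid-term attendance here is a post-treatment variable shaped by the teaching method; conditioning on it would introduce bias rather than remove it. The overall comparison is the causal one.
So P(outcome | do(the flipped-classroom section)) is just the pooled rate for the flipped-classroom section: 543/1400 = 0.388.

0.39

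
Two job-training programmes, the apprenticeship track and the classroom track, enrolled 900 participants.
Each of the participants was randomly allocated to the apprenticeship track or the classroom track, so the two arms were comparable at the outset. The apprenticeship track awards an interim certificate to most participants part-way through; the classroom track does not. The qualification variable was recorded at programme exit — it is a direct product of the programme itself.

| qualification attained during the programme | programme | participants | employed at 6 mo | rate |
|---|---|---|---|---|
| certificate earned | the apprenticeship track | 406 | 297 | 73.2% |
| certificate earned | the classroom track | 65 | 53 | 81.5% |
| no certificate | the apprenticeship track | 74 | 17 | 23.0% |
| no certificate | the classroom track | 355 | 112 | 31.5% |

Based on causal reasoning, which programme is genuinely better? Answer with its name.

the apprenticeship track

Within every qualification attained during the programme level the classroom track has the higher rate, yet pooled the apprenticeship track does — Simpson's reversal.
Qualification attained during the programme is recorded after the programme and is itself shifted by it — it sits on the causal path from programme to outcome. Conditioning on a mediator would strip out part of the effect we want; the pooled comparison gives the total causal effect.
Pooled: the apprenticeship track 65.4% vs the classroom track 39.3%; the apprenticeship track is higher overall.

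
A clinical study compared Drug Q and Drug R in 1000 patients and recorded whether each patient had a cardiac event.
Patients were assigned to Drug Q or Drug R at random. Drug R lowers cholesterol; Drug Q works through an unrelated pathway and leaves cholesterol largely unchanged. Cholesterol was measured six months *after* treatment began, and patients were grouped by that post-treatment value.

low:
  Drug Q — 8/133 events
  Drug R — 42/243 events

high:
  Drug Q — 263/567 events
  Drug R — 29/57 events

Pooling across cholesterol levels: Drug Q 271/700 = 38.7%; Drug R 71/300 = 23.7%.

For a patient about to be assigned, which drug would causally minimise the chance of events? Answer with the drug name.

Cholesterol lies on the pathway drug → cholesterol → outcome, so adjusting for it blocks the indirect effect. For the total causal effect of drug, use the unadjusted pooled rates.
Pooled: Drug Q 38.7% vs Drug R 23.7%; Drug R is lower overall.

Drug R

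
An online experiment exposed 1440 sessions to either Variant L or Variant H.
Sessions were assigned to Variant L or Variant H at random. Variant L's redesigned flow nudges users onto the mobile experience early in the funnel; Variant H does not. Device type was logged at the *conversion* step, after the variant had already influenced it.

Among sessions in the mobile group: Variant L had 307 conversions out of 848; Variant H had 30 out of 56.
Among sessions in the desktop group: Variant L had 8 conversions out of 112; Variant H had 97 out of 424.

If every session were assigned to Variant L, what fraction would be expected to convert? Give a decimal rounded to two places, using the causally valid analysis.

Variant H is higher inside every device type stratum but Variant L is higher in aggregate. Whether to stratify depends on how device type relates to the variant.
Device type here is a post-treatment variable shaped by the variant; conditioning on it would introduce bias rather than remove it. The overall comparison is the causal one.
So P(outcome | do(Variant L)) is just the pooled rate for Variant L: 315/960 = 0.328.

0.33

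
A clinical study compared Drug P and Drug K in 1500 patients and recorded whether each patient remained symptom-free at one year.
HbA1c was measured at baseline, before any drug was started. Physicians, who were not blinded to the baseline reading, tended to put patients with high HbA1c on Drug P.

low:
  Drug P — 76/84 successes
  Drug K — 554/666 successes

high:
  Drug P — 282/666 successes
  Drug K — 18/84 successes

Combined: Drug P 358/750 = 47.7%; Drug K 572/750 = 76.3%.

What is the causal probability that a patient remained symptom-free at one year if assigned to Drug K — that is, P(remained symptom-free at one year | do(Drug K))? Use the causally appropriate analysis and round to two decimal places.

0.52

Within every HbA1c level Drug P has the higher rate, yet pooled Drug K does — Simpson's reversal.
Here HbA1c is a common cause — it drives both which drug a case falls under and the outcome. The crude comparison mixes populations; the stratum-specific rates are the causally relevant ones.
Standardising Drug K to the population HbA1c mix: 0.500·554/666 + 0.500·18/84 = 0.523.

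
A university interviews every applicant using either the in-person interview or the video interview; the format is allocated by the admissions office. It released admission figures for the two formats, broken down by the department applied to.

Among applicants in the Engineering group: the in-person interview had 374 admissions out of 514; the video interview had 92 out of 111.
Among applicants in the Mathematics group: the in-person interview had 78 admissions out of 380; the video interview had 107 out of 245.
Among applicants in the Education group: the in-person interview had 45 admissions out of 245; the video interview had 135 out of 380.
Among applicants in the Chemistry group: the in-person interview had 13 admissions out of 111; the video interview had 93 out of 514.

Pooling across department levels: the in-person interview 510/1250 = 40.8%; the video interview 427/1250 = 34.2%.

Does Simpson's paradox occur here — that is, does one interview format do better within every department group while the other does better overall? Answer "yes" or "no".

yes

Within each department level (Engineering 72.8% vs 82.9%; Mathematics 20.5% vs 43.7%; Education 18.4% vs 35.5%; Chemistry 11.7% vs 18.1%), the video interview has the higher rate every time. Pooled: 40.8% vs 34.2% — the in-person interview has the higher rate overall. The two comparisons disagree.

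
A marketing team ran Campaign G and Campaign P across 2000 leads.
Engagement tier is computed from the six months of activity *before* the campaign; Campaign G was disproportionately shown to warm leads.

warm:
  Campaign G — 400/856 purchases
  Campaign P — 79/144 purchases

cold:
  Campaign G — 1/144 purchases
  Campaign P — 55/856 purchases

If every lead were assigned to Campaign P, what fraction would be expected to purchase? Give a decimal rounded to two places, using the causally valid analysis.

0.31

Engagement tier differs across campaigns for reasons unrelated to any effect of the campaign itself, and it separately predicts the outcome — a classic confounder. We must compare within engagement tier levels.
Standardising Campaign P to the population engagement tier mix: 0.500·79/144 + 0.500·55/856 = 0.306.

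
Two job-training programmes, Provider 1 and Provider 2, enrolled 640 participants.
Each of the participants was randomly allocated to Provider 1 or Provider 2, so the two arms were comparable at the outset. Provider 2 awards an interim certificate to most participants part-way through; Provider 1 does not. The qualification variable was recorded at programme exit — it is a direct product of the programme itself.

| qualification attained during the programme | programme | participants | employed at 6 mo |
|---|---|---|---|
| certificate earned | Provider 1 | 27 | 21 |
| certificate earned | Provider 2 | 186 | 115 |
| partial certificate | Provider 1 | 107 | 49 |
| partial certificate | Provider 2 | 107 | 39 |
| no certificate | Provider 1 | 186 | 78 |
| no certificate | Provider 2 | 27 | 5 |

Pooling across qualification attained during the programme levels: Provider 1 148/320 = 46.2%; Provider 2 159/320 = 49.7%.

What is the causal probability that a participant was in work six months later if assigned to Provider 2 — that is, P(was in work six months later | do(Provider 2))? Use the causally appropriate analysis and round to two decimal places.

0.50

Qualification attained during the programme lies on the pathway programme → qualification attained during the programme → outcome, so adjusting for it blocks the indirect effect. For the total causal effect of programme, use the unadjusted pooled rates.
So P(outcome | do(Provider 2)) is just the pooled rate for Provider 2: 159/320 = 0.497.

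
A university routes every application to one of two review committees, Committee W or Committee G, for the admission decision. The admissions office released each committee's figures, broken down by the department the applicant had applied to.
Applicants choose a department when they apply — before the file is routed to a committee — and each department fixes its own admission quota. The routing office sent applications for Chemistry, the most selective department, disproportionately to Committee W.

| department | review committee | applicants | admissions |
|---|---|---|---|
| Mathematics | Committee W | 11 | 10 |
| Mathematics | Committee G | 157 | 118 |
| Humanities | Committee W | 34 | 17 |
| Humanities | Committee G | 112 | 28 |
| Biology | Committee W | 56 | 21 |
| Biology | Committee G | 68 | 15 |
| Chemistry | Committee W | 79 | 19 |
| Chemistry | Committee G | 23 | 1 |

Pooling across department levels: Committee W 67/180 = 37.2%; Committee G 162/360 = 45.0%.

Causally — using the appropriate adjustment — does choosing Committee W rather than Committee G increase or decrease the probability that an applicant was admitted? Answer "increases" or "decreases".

The imbalance in department arose from how applicants were allocated, not from anything the review committee did; and department independently affects the outcome. The pooled gap is confounded — condition on department.
Within each level — Mathematics: 90.9% vs 75.2%; Humanities: 50.0% vs 25.0%; Biology: 37.5% vs 22.1%; Chemistry: 24.1% vs 4.3% — Committee W is higher every time.

increases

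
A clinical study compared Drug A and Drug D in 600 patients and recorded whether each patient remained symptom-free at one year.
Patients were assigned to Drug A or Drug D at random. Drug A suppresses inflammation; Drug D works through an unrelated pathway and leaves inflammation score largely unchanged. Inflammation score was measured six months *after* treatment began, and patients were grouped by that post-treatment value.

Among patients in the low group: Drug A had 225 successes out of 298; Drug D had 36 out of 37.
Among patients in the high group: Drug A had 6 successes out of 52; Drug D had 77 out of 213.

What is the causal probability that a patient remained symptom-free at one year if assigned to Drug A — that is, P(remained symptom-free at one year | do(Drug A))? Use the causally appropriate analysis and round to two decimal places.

Drug D is higher inside every inflammation score stratum but Drug A is higher in aggregate. Whether to stratify depends on how inflammation score relates to the drug.
Inflammation score lies on the pathway drug → inflammation score → outcome, so adjusting for it blocks the indirect effect. For the total causal effect of drug, use the unadjusted pooled rates.
So P(outcome | do(Drug A)) is just the pooled rate for Drug A: 231/350 = 0.660.

0.66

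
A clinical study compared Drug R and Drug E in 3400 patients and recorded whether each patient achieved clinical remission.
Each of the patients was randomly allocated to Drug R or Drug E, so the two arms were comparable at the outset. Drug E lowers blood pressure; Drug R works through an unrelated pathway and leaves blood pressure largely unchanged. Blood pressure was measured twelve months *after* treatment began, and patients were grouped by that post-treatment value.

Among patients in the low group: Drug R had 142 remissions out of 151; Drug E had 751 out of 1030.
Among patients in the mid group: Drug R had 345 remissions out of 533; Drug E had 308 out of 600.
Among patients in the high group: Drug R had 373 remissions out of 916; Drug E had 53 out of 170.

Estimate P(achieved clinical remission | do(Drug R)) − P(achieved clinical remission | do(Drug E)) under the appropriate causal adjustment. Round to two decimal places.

Within every blood pressure level Drug R has the higher rate, yet pooled Drug E does — Simpson's reversal.
Blood pressure lies on the pathway drug → blood pressure → outcome, so adjusting for it blocks the indirect effect. For the total causal effect of drug, use the unadjusted pooled rates.
The causal difference is the pooled difference: 0.537 − 0.618 = -0.080.

-0.08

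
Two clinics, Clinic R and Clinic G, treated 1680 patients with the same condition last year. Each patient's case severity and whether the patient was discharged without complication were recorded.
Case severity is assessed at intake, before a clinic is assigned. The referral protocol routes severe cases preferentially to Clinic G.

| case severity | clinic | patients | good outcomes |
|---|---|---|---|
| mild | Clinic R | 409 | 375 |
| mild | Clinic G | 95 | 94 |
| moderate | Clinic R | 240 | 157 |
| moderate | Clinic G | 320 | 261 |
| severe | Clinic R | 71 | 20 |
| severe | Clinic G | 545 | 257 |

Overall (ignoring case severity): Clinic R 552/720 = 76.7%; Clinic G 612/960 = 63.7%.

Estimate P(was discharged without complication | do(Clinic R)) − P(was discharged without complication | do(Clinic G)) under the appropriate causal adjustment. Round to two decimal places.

-0.15

Since case severity is a pre-existing factor (not a product of the clinic) and it affects the outcome on its own, it is a confounder. The stratified rates, not the pooled rate, identify the causal effect.
Adjusting over the population distribution of case severity: 0.300·(0.917−0.989) + 0.333·(0.654−0.816) + 0.367·(0.282−0.472) = -0.145.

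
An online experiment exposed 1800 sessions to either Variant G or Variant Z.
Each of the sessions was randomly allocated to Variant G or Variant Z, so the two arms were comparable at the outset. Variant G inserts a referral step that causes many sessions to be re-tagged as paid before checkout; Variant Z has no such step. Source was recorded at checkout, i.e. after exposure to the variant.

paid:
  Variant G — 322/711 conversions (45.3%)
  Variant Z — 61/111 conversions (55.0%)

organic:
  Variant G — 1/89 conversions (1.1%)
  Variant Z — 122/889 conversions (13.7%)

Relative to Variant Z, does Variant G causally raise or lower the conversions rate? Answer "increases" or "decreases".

Traffic source is downstream of the variant. One should not condition on a consequence of treatment, so the overall rates are the right comparison.
Pooled: Variant G 40.4% vs Variant Z 18.3%; Variant G is higher overall.

increases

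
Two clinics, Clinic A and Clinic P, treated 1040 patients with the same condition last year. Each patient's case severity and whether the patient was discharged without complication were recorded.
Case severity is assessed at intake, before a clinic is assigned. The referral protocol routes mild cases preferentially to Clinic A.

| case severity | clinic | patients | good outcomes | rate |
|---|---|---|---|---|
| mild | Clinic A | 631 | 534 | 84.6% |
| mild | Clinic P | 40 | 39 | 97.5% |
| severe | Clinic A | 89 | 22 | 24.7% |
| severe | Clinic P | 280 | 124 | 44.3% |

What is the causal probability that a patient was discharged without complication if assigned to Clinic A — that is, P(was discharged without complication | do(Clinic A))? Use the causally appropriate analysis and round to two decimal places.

0.63

Since case severity is a pre-existing factor (not a product of the clinic) and it affects the outcome on its own, it is a confounder. The stratified rates, not the pooled rate, identify the causal effect.
Standardising Clinic A to the population case severity mix: 0.645·534/631 + 0.355·22/89 = 0.634.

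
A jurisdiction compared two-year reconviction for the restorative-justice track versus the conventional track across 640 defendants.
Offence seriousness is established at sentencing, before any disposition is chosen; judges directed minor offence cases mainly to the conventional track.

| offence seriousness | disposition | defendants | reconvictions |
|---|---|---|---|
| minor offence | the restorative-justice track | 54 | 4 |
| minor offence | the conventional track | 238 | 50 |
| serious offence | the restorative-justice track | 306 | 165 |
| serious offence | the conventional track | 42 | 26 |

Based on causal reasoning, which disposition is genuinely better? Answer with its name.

the restorative-justice track

the restorative-justice track is lower inside every offence seriousness stratum but the conventional track is lower in aggregate. Whether to stratify depends on how offence seriousness relates to the disposition.
Offence seriousness satisfies the back-door criterion: it is not a descendant of the disposition, and it blocks the spurious path from disposition to outcome. Adjusting for it (i.e., using the within-offence seriousness rates) gives the causal effect.
Within each level — minor offence: 7.4% vs 21.0%; serious offence: 53.9% vs 61.9% — the restorative-justice track is lower every time.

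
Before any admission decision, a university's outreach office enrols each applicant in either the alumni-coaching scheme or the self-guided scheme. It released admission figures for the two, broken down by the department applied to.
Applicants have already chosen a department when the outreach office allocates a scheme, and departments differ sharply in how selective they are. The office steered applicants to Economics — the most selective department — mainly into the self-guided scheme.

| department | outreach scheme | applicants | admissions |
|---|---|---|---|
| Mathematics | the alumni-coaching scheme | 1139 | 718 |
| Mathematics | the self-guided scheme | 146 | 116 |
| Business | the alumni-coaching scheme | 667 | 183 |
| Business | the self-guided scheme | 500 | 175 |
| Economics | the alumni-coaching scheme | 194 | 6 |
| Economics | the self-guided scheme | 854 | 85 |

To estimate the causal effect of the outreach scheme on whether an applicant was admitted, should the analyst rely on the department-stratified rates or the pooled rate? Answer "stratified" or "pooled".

Nothing the outreach scheme does changes department; the imbalance is an allocation artefact. With department also predicting the outcome, the pooled figure is confounded, and the within-stratum comparison is the causal one.
Within each level — Mathematics: 63.0% vs 79.5%; Business: 27.4% vs 35.0%; Economics: 3.1% vs 10.0% — the self-guided scheme is higher every time.

stratified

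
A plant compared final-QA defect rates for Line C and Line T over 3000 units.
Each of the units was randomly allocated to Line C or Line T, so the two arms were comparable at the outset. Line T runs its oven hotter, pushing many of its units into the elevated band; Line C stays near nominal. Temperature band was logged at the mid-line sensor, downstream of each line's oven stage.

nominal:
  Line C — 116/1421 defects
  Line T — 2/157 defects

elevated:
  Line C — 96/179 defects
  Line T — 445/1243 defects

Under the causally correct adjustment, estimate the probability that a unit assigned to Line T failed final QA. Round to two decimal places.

The in-process temperature band-specific comparison favours Line T throughout, but the pooled figures favour Line C. The question is whether to condition on in-process temperature band.
The distribution of in-process temperature band is itself part of what the line does — it is an intermediate outcome. Holding it fixed would remove that part of the effect; the total effect is the pooled difference.
So P(outcome | do(Line T)) is just the pooled rate for Line T: 447/1400 = 0.319.

0.32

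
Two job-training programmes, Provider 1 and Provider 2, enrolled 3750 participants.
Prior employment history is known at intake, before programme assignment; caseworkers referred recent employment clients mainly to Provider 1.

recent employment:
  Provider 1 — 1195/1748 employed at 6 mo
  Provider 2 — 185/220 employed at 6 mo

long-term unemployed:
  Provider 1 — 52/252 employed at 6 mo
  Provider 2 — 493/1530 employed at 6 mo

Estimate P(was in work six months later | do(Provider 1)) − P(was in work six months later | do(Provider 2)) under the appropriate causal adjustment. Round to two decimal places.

The stratified and pooled comparisons disagree (Provider 2 wins within each prior employment history; Provider 1 wins overall), so the answer turns on the causal role of prior employment history.
Nothing the programme does changes prior employment history; the imbalance is an allocation artefact. With prior employment history also predicting the outcome, the pooled figure is confounded, and the within-stratum comparison is the causal one.
Adjusting over the population distribution of prior employment history: 0.525·(0.684−0.841) + 0.475·(0.206−0.322) = -0.138.

-0.14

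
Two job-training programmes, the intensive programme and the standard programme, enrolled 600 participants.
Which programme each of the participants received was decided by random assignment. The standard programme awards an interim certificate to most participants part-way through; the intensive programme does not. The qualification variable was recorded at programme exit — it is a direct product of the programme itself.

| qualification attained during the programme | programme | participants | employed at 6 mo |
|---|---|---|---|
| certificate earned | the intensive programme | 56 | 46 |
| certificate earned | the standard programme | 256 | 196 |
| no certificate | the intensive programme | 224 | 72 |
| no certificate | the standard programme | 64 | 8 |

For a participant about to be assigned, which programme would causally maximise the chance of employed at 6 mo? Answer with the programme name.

the standard programme

Stratifying would compare programmes among participants the programmes themselves sorted into qualification attained during the programme groups — a form of selection on an intermediate. The unconditioned pooled rates give the total causal effect.
Pooled: the intensive programme 42.1% vs the standard programme 63.7%; the standard programme is higher overall.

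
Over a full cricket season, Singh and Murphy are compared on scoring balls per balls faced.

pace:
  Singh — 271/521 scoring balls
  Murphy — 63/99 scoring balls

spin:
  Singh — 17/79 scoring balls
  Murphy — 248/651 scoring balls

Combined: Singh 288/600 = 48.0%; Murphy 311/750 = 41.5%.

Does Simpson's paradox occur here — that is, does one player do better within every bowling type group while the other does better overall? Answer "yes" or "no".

Within each bowling type level (pace 52.0% vs 63.6%; spin 21.5% vs 38.1%), Murphy has the higher rate every time. Pooled: 48.0% vs 41.5% — Singh has the higher rate overall. The two comparisons disagree.

yes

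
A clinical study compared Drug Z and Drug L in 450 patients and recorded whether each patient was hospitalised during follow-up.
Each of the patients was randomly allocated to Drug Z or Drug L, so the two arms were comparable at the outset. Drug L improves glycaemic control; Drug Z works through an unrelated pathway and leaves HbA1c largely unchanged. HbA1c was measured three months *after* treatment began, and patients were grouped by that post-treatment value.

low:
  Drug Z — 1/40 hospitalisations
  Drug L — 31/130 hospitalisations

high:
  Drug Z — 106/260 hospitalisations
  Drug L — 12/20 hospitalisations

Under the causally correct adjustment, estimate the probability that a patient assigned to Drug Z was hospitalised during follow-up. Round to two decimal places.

HbA1c lies on the pathway drug → HbA1c → outcome, so adjusting for it blocks the indirect effect. For the total causal effect of drug, use the unadjusted pooled rates.
So P(outcome | do(Drug Z)) is just the pooled rate for Drug Z: 107/300 = 0.357.

0.36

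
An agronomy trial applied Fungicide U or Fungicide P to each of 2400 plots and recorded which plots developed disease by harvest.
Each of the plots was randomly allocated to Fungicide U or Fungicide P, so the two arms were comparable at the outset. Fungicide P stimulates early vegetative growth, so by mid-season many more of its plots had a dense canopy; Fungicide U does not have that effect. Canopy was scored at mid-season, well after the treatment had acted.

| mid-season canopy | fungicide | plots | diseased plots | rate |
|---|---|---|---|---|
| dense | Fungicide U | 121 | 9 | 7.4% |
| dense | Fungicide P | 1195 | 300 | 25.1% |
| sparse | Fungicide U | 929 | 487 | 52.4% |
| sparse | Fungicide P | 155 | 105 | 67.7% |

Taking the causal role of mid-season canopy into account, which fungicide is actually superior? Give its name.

Fungicide P

Mid-season canopy is recorded after the fungicide and is itself shifted by it — it sits on the causal path from fungicide to outcome. Conditioning on a mediator would strip out part of the effect we want; the pooled comparison gives the total causal effect.
Pooled: Fungicide U 47.2% vs Fungicide P 30.0%; Fungicide P is lower overall.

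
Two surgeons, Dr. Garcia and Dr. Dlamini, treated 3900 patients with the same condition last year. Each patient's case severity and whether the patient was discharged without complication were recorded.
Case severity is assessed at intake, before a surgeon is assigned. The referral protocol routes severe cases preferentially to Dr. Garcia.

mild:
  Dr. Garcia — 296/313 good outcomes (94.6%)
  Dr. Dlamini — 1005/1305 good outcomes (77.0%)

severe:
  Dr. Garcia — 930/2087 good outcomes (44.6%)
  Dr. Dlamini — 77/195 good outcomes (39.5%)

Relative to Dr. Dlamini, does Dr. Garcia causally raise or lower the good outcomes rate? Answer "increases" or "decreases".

increases

Since case severity is a pre-existing factor (not a product of the surgeon) and it affects the outcome on its own, it is a confounder. The stratified rates, not the pooled rate, identify the causal effect.
Within each level — mild: 94.6% vs 77.0%; severe: 44.6% vs 39.5% — Dr. Garcia is higher every time.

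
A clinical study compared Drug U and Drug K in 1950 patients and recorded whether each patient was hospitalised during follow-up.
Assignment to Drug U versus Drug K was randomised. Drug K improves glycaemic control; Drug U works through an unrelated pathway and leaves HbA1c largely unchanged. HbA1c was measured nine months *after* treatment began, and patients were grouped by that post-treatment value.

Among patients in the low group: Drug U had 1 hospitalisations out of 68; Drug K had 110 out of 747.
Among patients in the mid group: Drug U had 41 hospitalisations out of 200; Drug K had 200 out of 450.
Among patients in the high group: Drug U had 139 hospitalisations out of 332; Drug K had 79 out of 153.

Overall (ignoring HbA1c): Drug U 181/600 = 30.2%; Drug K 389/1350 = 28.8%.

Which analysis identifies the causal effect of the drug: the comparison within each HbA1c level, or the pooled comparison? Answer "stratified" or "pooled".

pooled

The distribution of HbA1c is itself part of what the drug does — it is an intermediate outcome. Holding it fixed would remove that part of the effect; the total effect is the pooled difference.
Pooled: Drug U 30.2% vs Drug K 28.8%; Drug K is lower overall.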